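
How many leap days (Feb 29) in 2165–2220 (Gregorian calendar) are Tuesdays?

2

Leap years in 2165–2220: 13 of them.
Feb 29 weekday advances by 5 (mod 7) from one leap year to the next four years later (or differs when a century non-leap intervenes).
Leap-day weekdays: 2168:Mon 2172:Sat 2176:Thu 2180:Tue✓ 2184:Sun 2188:Fri 2192:Wed 2196:Mon 2204:Wed 2208:Mon 2212:Sat 2216:Thu 2220:Tue✓
Tuesday: 2180, 2220 → 2.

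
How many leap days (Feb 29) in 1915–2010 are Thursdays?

3

Leap years in 1915–2010: 24 of them.
Feb 29 weekday advances by 5 (mod 7) from one leap year to the next four years later (or differs when a century non-leap intervenes).
Leap-day weekdays: 1916:Tue 1920:Sun 1924:Fri 1928:Wed 1932:Mon 1936:Sat 1940:Thu✓ 1944:Tue 1948:Sun 1952:Fri 1956:Wed 1960:Mon 1964:Sat 1968:Thu✓ 1972:Tue 1976:Sun 1980:Fri 1984:Wed 1988:Mon 1992:Sat 1996:Thu✓ 2000:Tue 2004:Sun 2008:Fri
Thursday: 1940, 1968, 1996 → 3.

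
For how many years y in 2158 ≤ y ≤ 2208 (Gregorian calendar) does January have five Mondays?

January has 31 days; it has five Mondays when Monday falls among the first (month-length − 28) days — i.e. when January 1 is one of Monday/Sunday/Saturday.
January 1 by year: 2158:Sun✓ 2159:Mon✓ 2160:Tue 2161:Thu 2162:Fri 2163:Sat✓ 2164:Sun✓ 2165:Tue 2166:Wed 2167:Thu 2168:Fri 2169:Sun✓ 2170:Mon✓ 2171:Tue 2172:Wed …(21 more)… 2194:Wed 2195:Thu 2196:Fri 2197:Sun✓ 2198:Mon✓ 2199:Tue 2200:Wed 2201:Thu 2202:Fri 2203:Sat✓ 2204:Sun✓ 2205:Tue 2206:Wed 2207:Thu 2208:Fri
Years with five Mondays: 2158, 2159, 2163, 2164, 2169, 2170, 2174, 2175, 2176, 2180, 2181, 2185, 2186, 2187, 2191, 2192, 2197, 2198, 2203, 2204 → 20.

20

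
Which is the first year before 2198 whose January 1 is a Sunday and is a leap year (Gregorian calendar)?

Jan 1 advances by 2 weekdays after a leap year and by 1 after a common year.
2198: Jan 1 is Monday.
2197: Sunday
2196: Friday (leap)
2195: Thursday
2194: Wednesday
2193: Tuesday
2192: Sunday (leap)
2192 begins on a Sunday and is a leap year.

2192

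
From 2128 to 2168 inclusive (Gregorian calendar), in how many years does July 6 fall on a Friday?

6

Track July 6's weekday year by year (advancing +1, or +2 across a Feb 29):
  2128: Tue  2129: Wed (+1)  2130: Thu (+1)  2131: Fri (+1) ✓  2132: Sun (+2)
  2133: Mon (+1)  2134: Tue (+1)  2135: Wed (+1)  2136: Fri (+2) ✓  2137: Sat (+1)
  2138: Sun (+1)  2139: Mon (+1)  2140: Wed (+2)  2141: Thu (+1)  … (13 more years) …
  2155: Sun (+1)  2156: Tue (+2)  2157: Wed (+1)  2158: Thu (+1)  2159: Fri (+1) ✓
  2160: Sun (+2)  2161: Mon (+1)  2162: Tue (+1)  2163: Wed (+1)  2164: Fri (+2) ✓
  2165: Sat (+1)  2166: Sun (+1)  2167: Mon (+1)  2168: Wed (+2)
Friday years: 2131, 2136, 2142, 2153, 2159, 2164 — 6 in total.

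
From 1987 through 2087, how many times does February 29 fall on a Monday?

4

Leap years in 1987–2087: 25 of them.
Feb 29 weekday advances by 5 (mod 7) from one leap year to the next four years later (or differs when a century non-leap intervenes).
Leap-day weekdays: 1988:Mon✓ 1992:Sat 1996:Thu 2000:Tue 2004:Sun 2008:Fri 2012:Wed 2016:Mon✓ 2020:Sat 2024:Thu 2028:Tue 2032:Sun 2036:Fri 2040:Wed 2044:Mon✓ 2048:Sat 2052:Thu 2056:Tue 2060:Sun 2064:Fri 2068:Wed 2072:Mon✓ 2076:Sat 2080:Thu 2084:Tue
Monday: 1988, 2016, 2044, 2072 → 4.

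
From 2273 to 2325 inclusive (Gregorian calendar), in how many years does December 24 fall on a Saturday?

7

Track December 24's weekday year by year (advancing +1, or +2 across a Feb 29):
  2273: Wed  2274: Thu (+1)  2275: Fri (+1)  2276: Sun (+2)  2277: Mon (+1)
  2278: Tue (+1)  2279: Wed (+1)  2280: Fri (+2)  2281: Sat (+1) ✓  2282: Sun (+1)
  2283: Mon (+1)  2284: Wed (+2)  2285: Thu (+1)  2286: Fri (+1)  … (25 more years) …
  2312: Tue (+2)  2313: Wed (+1)  2314: Thu (+1)  2315: Fri (+1)  2316: Sun (+2)
  2317: Mon (+1)  2318: Tue (+1)  2319: Wed (+1)  2320: Fri (+2)  2321: Sat (+1) ✓
  2322: Sun (+1)  2323: Mon (+1)  2324: Wed (+2)  2325: Thu (+1)
Saturday years: 2281, 2287, 2292, 2298, 2304, 2310, 2321 — 7 in total.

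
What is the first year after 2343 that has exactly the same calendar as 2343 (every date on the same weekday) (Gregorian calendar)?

2354

Two years share a calendar iff Jan 1 falls on the same weekday and both are leap or both are common. 2343: Jan 1 is Friday, common year.
2344: Jan 1 Saturday, leap
2345: Jan 1 Monday, common
2346: Jan 1 Tuesday, common
2347: Jan 1 Wednesday, common
2348: Jan 1 Thursday, leap
2349: Jan 1 Saturday, common
2350: Jan 1 Sunday, common
2351: Jan 1 Monday, common
2352: Jan 1 Tuesday, leap
2353: Jan 1 Thursday, common
2354: Jan 1 Friday, common
2354 matches on both conditions.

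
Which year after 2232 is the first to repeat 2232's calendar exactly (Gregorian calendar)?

2260

Two years share a calendar iff Jan 1 falls on the same weekday and both are leap or both are common. 2232: Jan 1 is Sunday, leap year.
2233: Jan 1 Tuesday, common
2234: Jan 1 Wednesday, common
2235: Jan 1 Thursday, common
2236: Jan 1 Friday, leap
2237: Jan 1 Sunday, common
2238: Jan 1 Monday, common
2239: Jan 1 Tuesday, common
2240: Jan 1 Wednesday, leap
2241: Jan 1 Friday, common
2242: Jan 1 Saturday, common
2243: Jan 1 Sunday, common
2244: Jan 1 Monday, leap
2245: Jan 1 Wednesday, common
2246: Jan 1 Thursday, common
2247: Jan 1 Friday, common
2248: Jan 1 Saturday, leap
2249: Jan 1 Monday, common
2250: Jan 1 Tuesday, common
2251: Jan 1 Wednesday, common
2252: Jan 1 Thursday, leap
2253: Jan 1 Saturday, common
2254: Jan 1 Sunday, common
2255: Jan 1 Monday, common
2256: Jan 1 Tuesday, leap
2257: Jan 1 Thursday, common
2258: Jan 1 Friday, common
2259: Jan 1 Saturday, common
2260: Jan 1 Sunday, leap
2260 matches on both conditions.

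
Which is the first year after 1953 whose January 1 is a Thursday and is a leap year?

Jan 1 advances by 2 weekdays after a leap year and by 1 after a common year.
1953: Jan 1 is Thursday.
1954: Friday
1955: Saturday
1956: Sunday (leap)
1957: Tuesday
1958: Wednesday
1959: Thursday
1960: Friday (leap)
1961: Sunday
1962: Monday
1963: Tuesday
1964: Wednesday (leap)
1965: Friday
1966: Saturday
1967: Sunday
1968: Monday (leap)
1969: Wednesday
1970: Thursday
1971: Friday
1972: Saturday (leap)
1973: Monday
1974: Tuesday
1975: Wednesday
1976: Thursday (leap)
1976 begins on a Thursday and is a leap year.

1976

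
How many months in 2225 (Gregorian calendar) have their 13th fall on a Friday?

1

Check the 13th of each month of 2225: Jan 13: Thu, Feb 13: Sun, Mar 13: Sun, Apr 13: Wed, May 13: Fri, Jun 13: Mon, Jul 13: Wed, Aug 13: Sat, Sep 13: Tue, Oct 13: Thu, Nov 13: Sun, Dec 13: Tue.
Friday occurs in May — 1 month.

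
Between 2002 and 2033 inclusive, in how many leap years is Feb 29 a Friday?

1

Leap years in 2002–2033: 8 of them.
Feb 29 weekday advances by 5 (mod 7) from one leap year to the next four years later (or differs when a century non-leap intervenes).
Leap-day weekdays: 2004:Sun 2008:Fri✓ 2012:Wed 2016:Mon 2020:Sat 2024:Thu 2028:Tue 2032:Sun
Friday: 2008 → 1.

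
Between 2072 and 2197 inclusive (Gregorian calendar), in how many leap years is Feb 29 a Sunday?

4

Leap years in 2072–2197: 31 of them.
Feb 29 weekday advances by 5 (mod 7) from one leap year to the next four years later (or differs when a century non-leap intervenes).
Leap-day weekdays: 2072:Mon 2076:Sat 2080:Thu 2084:Tue 2088:Sun✓ 2092:Fri 2096:Wed 2104:Fri 2108:Wed 2112:Mon 2116:Sat 2120:Thu 2124:Tue …(5 more)… 2148:Thu 2152:Tue 2156:Sun✓ 2160:Fri 2164:Wed 2168:Mon 2172:Sat 2176:Thu 2180:Tue 2184:Sun✓ 2188:Fri 2192:Wed 2196:Mon
Sunday: 2088, 2128, 2156, 2184 → 4.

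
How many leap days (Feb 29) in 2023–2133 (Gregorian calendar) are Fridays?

5

Leap years in 2023–2133: 27 of them.
Feb 29 weekday advances by 5 (mod 7) from one leap year to the next four years later (or differs when a century non-leap intervenes).
Leap-day weekdays: 2024:Thu 2028:Tue 2032:Sun 2036:Fri✓ 2040:Wed 2044:Mon 2048:Sat 2052:Thu 2056:Tue 2060:Sun 2064:Fri✓ 2068:Wed 2072:Mon 2076:Sat 2080:Thu 2084:Tue 2088:Sun 2092:Fri✓ 2096:Wed 2104:Fri✓ 2108:Wed 2112:Mon 2116:Sat 2120:Thu 2124:Tue 2128:Sun 2132:Fri✓
Friday: 2036, 2064, 2092, 2104, 2132 → 5.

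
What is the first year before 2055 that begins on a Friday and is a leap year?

2044

Jan 1 advances by 2 weekdays after a leap year and by 1 after a common year.
2055: Jan 1 is Friday.
2054: Thursday
2053: Wednesday
2052: Monday (leap)
2051: Sunday
2050: Saturday
2049: Friday
2048: Wednesday (leap)
2047: Tuesday
2046: Monday
2045: Sunday
2044: Friday (leap)
2044 begins on a Friday and is a leap year.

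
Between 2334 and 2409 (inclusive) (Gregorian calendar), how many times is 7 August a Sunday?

10

Track 7 August's weekday year by year (advancing +1, or +2 across a Feb 29):
  2334: Tue  2335: Wed (+1)  2336: Fri (+2)  2337: Sat (+1)  2338: Sun (+1) ✓
  2339: Mon (+1)  2340: Wed (+2)  2341: Thu (+1)  2342: Fri (+1)  2343: Sat (+1)
  2344: Mon (+2)  2345: Tue (+1)  2346: Wed (+1)  2347: Thu (+1)  … (48 more years) …
  2396: Wed (+2)  2397: Thu (+1)  2398: Fri (+1)  2399: Sat (+1)  2400: Mon (+2)
  2401: Tue (+1)  2402: Wed (+1)  2403: Thu (+1)  2404: Sat (+2)  2405: Sun (+1) ✓
  2406: Mon (+1)  2407: Tue (+1)  2408: Thu (+2)  2409: Fri (+1)
Sunday years: 2338, 2349, 2355, 2360, 2366, 2377, 2383, 2388, 2394, 2405 — 10 in total.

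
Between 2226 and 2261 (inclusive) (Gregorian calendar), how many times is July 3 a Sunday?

5

Track July 3's weekday year by year (advancing +1, or +2 across a Feb 29):
  2226: Mon  2227: Tue (+1)  2228: Thu (+2)  2229: Fri (+1)  2230: Sat (+1)
  2231: Sun (+1) ✓  2232: Tue (+2)  2233: Wed (+1)  2234: Thu (+1)  2235: Fri (+1)
  2236: Sun (+2) ✓  2237: Mon (+1)  2238: Tue (+1)  2239: Wed (+1)  … (8 more years) …
  2248: Mon (+2)  2249: Tue (+1)  2250: Wed (+1)  2251: Thu (+1)  2252: Sat (+2)
  2253: Sun (+1) ✓  2254: Mon (+1)  2255: Tue (+1)  2256: Thu (+2)  2257: Fri (+1)
  2258: Sat (+1)  2259: Sun (+1) ✓  2260: Tue (+2)  2261: Wed (+1)
Sunday years: 2231, 2236, 2242, 2253, 2259 — 5 in total.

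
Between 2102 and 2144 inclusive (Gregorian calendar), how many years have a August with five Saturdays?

19

August has 31 days; it has five Saturdays when Saturday falls among the first (month-length − 28) days — i.e. when August 1 is one of Saturday/Friday/Thursday.
August 1 by year: 2102:Tue 2103:Wed 2104:Fri✓ 2105:Sat✓ 2106:Sun 2107:Mon 2108:Wed 2109:Thu✓ 2110:Fri✓ 2111:Sat✓ 2112:Mon 2113:Tue 2114:Wed 2115:Thu✓ 2116:Sat✓ …(13 more)… 2130:Tue 2131:Wed 2132:Fri✓ 2133:Sat✓ 2134:Sun 2135:Mon 2136:Wed 2137:Thu✓ 2138:Fri✓ 2139:Sat✓ 2140:Mon 2141:Tue 2142:Wed 2143:Thu✓ 2144:Sat✓
Years with five Saturdays: 2104, 2105, 2109, 2110, 2111, 2115, 2116, 2120, 2121, 2122, 2126, 2127, 2132, 2133, 2137, 2138, 2139, 2143, 2144 → 19.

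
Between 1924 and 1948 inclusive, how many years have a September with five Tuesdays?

September has 30 days; it has five Tuesdays when Tuesday falls among the first (month-length − 28) days — i.e. when September 1 is one of Tuesday/Monday.
September 1 by year: 1924:Mon✓ 1925:Tue✓ 1926:Wed 1927:Thu 1928:Sat 1929:Sun 1930:Mon✓ 1931:Tue✓ 1932:Thu 1933:Fri 1934:Sat 1935:Sun 1936:Tue✓ 1937:Wed 1938:Thu 1939:Fri 1940:Sun 1941:Mon✓ 1942:Tue✓ 1943:Wed 1944:Fri 1945:Sat 1946:Sun 1947:Mon✓ 1948:Wed
Years with five Tuesdays: 1924, 1925, 1930, 1931, 1936, 1941, 1942, 1947 → 8.

8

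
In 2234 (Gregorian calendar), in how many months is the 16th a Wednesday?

Check the 16th of each month of 2234: Jan 16: Thu, Feb 16: Sun, Mar 16: Sun, Apr 16: Wed, May 16: Fri, Jun 16: Mon, Jul 16: Wed, Aug 16: Sat, Sep 16: Tue, Oct 16: Thu, Nov 16: Sun, Dec 16: Tue.
Wednesday occurs in April, July — 2 months.

2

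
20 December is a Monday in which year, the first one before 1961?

1954

From one year to the next, a fixed date's weekday advances by 1, or by 2 when a Feb 29 lies between the two dates.
1961: December 20 is Wednesday.
1960: Tuesday (−1)
1959: Sunday (−2)
1958: Saturday (−1)
1957: Friday (−1)
1956: Thursday (−1)
1955: Tuesday (−2)
1954: Monday (−1)
20 December falls on a Monday in 1954.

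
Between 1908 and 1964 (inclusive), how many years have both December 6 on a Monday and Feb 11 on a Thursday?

6

Check each year's weekday for December 6 and Feb 11:
  1908: Sun/Tue  1909: Mon/Thu ✓  1910: Tue/Fri  1911: Wed/Sat  1912: Fri/Sun  1913: Sat/Tue  1914: Sun/Wed  1915: Mon/Thu ✓  1916: Wed/Fri  1917: Thu/Sun  1918: Fri/Mon  1919: Sat/Tue  1920: Mon/Wed  1921: Tue/Fri  …(29 more)…  1951: Thu/Sun  1952: Sat/Mon  1953: Sun/Wed  1954: Mon/Thu ✓  1955: Tue/Fri  1956: Thu/Sat  1957: Fri/Mon  1958: Sat/Tue  1959: Sun/Wed  1960: Tue/Thu  1961: Wed/Sat  1962: Thu/Sun  1963: Fri/Mon  1964: Sun/Tue
Both conditions hold in: 1909, 1915, 1926, 1937, 1943, 1954 — 6.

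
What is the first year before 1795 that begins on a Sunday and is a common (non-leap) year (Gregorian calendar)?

1786

Jan 1 advances by 2 weekdays after a leap year and by 1 after a common year.
1795: Jan 1 is Thursday.
1794: Wednesday
1793: Tuesday
1792: Sunday (leap)
1791: Saturday
1790: Friday
1789: Thursday
1788: Tuesday (leap)
1787: Monday
1786: Sunday
1786 begins on a Sunday and is a common year.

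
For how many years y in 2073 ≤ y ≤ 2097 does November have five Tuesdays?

November has 30 days; it has five Tuesdays when Tuesday falls among the first (month-length − 28) days — i.e. when November 1 is one of Tuesday/Monday.
November 1 by year: 2073:Wed 2074:Thu 2075:Fri 2076:Sun 2077:Mon✓ 2078:Tue✓ 2079:Wed 2080:Fri 2081:Sat 2082:Sun 2083:Mon✓ 2084:Wed 2085:Thu 2086:Fri 2087:Sat 2088:Mon✓ 2089:Tue✓ 2090:Wed 2091:Thu 2092:Sat 2093:Sun 2094:Mon✓ 2095:Tue✓ 2096:Thu 2097:Fri
Years with five Tuesdays: 2077, 2078, 2083, 2088, 2089, 2094, 2095 → 7.

7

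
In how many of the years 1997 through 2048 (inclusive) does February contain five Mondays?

2

February has 28 days (29 in leap years); it has five Mondays when Monday falls among the first (month-length − 28) days — i.e. when February 1 is Monday in a leap year (never in a common year).
February 1 by year: 1997:Sat 1998:Sun 1999:Mon 2000:Tue 2001:Thu 2002:Fri 2003:Sat 2004:Sun 2005:Tue 2006:Wed 2007:Thu 2008:Fri 2009:Sun 2010:Mon 2011:Tue …(22 more)… 2034:Wed 2035:Thu 2036:Fri 2037:Sun 2038:Mon 2039:Tue 2040:Wed 2041:Fri 2042:Sat 2043:Sun 2044:Mon✓ 2045:Wed 2046:Thu 2047:Fri 2048:Sat
Years with five Mondays: 2016, 2044 → 2.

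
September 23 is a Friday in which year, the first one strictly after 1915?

1921

From one year to the next, a fixed date's weekday advances by 1, or by 2 when a Feb 29 lies between the two dates.
1915: September 23 is Thursday.
1916: Saturday (+2)
1917: Sunday (+1)
1918: Monday (+1)
1919: Tuesday (+1)
1920: Thursday (+2)
1921: Friday (+1)
September 23 falls on a Friday in 1921.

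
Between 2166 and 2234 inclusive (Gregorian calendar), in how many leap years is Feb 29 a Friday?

Leap years in 2166–2234: 16 of them.
Feb 29 weekday advances by 5 (mod 7) from one leap year to the next four years later (or differs when a century non-leap intervenes).
Leap-day weekdays: 2168:Mon 2172:Sat 2176:Thu 2180:Tue 2184:Sun 2188:Fri✓ 2192:Wed 2196:Mon 2204:Wed 2208:Mon 2212:Sat 2216:Thu 2220:Tue 2224:Sun 2228:Fri✓ 2232:Wed
Friday: 2188, 2228 → 2.

2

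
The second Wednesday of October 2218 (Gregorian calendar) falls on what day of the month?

14

October 1, 2218 is a Thursday, so the first Wednesday is the 7th.
The second Wednesday is 7 + 7 = 14.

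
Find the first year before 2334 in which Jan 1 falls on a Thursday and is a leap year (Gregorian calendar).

2320

Jan 1 advances by 2 weekdays after a leap year and by 1 after a common year.
2334: Jan 1 is Monday.
2333: Sunday
2332: Friday (leap)
2331: Thursday
2330: Wednesday
2329: Tuesday
2328: Sunday (leap)
2327: Saturday
2326: Friday
2325: Thursday
2324: Tuesday (leap)
2323: Monday
2322: Sunday
2321: Saturday
2320: Thursday (leap)
2320 begins on a Thursday and is a leap year.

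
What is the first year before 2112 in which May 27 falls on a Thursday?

2106

From one year to the next, a fixed date's weekday advances by 1, or by 2 when a Feb 29 lies between the two dates.
2112: May 27 is Friday.
2111: Wednesday (−2)
2110: Tuesday (−1)
2109: Monday (−1)
2108: Sunday (−1)
2107: Friday (−2)
2106: Thursday (−1)
May 27 falls on a Thursday in 2106.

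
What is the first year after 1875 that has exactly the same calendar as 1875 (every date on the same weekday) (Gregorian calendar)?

1886

Two years share a calendar iff Jan 1 falls on the same weekday and both are leap or both are common. 1875: Jan 1 is Friday, common year.
1876: Jan 1 Saturday, leap
1877: Jan 1 Monday, common
1878: Jan 1 Tuesday, common
1879: Jan 1 Wednesday, common
1880: Jan 1 Thursday, leap
1881: Jan 1 Saturday, common
1882: Jan 1 Sunday, common
1883: Jan 1 Monday, common
1884: Jan 1 Tuesday, leap
1885: Jan 1 Thursday, common
1886: Jan 1 Friday, common
1886 matches on both conditions.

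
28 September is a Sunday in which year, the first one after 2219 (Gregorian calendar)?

2223

From one year to the next, a fixed date's weekday advances by 1, or by 2 when a Feb 29 lies between the two dates.
2219: September 28 is Tuesday.
2220: Thursday (+2)
2221: Friday (+1)
2222: Saturday (+1)
2223: Sunday (+1)
28 September falls on a Sunday in 2223.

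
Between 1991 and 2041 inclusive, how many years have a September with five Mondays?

September has 30 days; it has five Mondays when Monday falls among the first (month-length − 28) days — i.e. when September 1 is one of Monday/Sunday.
September 1 by year: 1991:Sun✓ 1992:Tue 1993:Wed 1994:Thu 1995:Fri 1996:Sun✓ 1997:Mon✓ 1998:Tue 1999:Wed 2000:Fri 2001:Sat 2002:Sun✓ 2003:Mon✓ 2004:Wed 2005:Thu …(21 more)… 2027:Wed 2028:Fri 2029:Sat 2030:Sun✓ 2031:Mon✓ 2032:Wed 2033:Thu 2034:Fri 2035:Sat 2036:Mon✓ 2037:Tue 2038:Wed 2039:Thu 2040:Sat 2041:Sun✓
Years with five Mondays: 1991, 1996, 1997, 2002, 2003, 2008, 2013, 2014, 2019, 2024, 2025, 2030, 2031, 2036, 2041 → 15.

15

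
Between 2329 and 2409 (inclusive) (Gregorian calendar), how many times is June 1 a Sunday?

12

Track June 1's weekday year by year (advancing +1, or +2 across a Feb 29):
  2329: Sat  2330: Sun (+1) ✓  2331: Mon (+1)  2332: Wed (+2)  2333: Thu (+1)
  2334: Fri (+1)  2335: Sat (+1)  2336: Mon (+2)  2337: Tue (+1)  2338: Wed (+1)
  2339: Thu (+1)  2340: Sat (+2)  2341: Sun (+1) ✓  2342: Mon (+1)  … (53 more years) …
  2396: Sat (+2)  2397: Sun (+1) ✓  2398: Mon (+1)  2399: Tue (+1)  2400: Thu (+2)
  2401: Fri (+1)  2402: Sat (+1)  2403: Sun (+1) ✓  2404: Tue (+2)  2405: Wed (+1)
  2406: Thu (+1)  2407: Fri (+1)  2408: Sun (+2) ✓  2409: Mon (+1)
Sunday years: 2330, 2341, 2347, 2352, 2358, 2369, 2375, 2380, 2386, 2397, 2403, 2408 — 12 in total.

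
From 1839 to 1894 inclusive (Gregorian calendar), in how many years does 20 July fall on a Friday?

Track 20 July's weekday year by year (advancing +1, or +2 across a Feb 29):
  1839: Sat  1840: Mon (+2)  1841: Tue (+1)  1842: Wed (+1)  1843: Thu (+1)
  1844: Sat (+2)  1845: Sun (+1)  1846: Mon (+1)  1847: Tue (+1)  1848: Thu (+2)
  1849: Fri (+1) ✓  1850: Sat (+1)  1851: Sun (+1)  1852: Tue (+2)  … (28 more years) …
  1881: Wed (+1)  1882: Thu (+1)  1883: Fri (+1) ✓  1884: Sun (+2)  1885: Mon (+1)
  1886: Tue (+1)  1887: Wed (+1)  1888: Fri (+2) ✓  1889: Sat (+1)  1890: Sun (+1)
  1891: Mon (+1)  1892: Wed (+2)  1893: Thu (+1)  1894: Fri (+1) ✓
Friday years: 1849, 1855, 1860, 1866, 1877, 1883, 1888, 1894 — 8 in total.

8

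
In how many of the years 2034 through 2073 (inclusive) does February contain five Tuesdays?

February has 28 days (29 in leap years); it has five Tuesdays when Tuesday falls among the first (month-length − 28) days — i.e. when February 1 is Tuesday in a leap year (never in a common year).
February 1 by year: 2034:Wed 2035:Thu 2036:Fri 2037:Sun 2038:Mon 2039:Tue 2040:Wed 2041:Fri 2042:Sat 2043:Sun 2044:Mon 2045:Wed 2046:Thu 2047:Fri 2048:Sat …(10 more)… 2059:Sat 2060:Sun 2061:Tue 2062:Wed 2063:Thu 2064:Fri 2065:Sun 2066:Mon 2067:Tue 2068:Wed 2069:Fri 2070:Sat 2071:Sun 2072:Mon 2073:Wed
Years with five Tuesdays: 2056 → 1.

1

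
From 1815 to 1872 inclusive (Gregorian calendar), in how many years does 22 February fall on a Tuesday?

8

Track 22 February's weekday year by year (advancing +1, or +2 across a Feb 29):
  1815: Wed  1816: Thu (+1)  1817: Sat (+2)  1818: Sun (+1)  1819: Mon (+1)
  1820: Tue (+1) ✓  1821: Thu (+2)  1822: Fri (+1)  1823: Sat (+1)  1824: Sun (+1)
  1825: Tue (+2) ✓  1826: Wed (+1)  1827: Thu (+1)  1828: Fri (+1)  … (30 more years) …
  1859: Tue (+1) ✓  1860: Wed (+1)  1861: Fri (+2)  1862: Sat (+1)  1863: Sun (+1)
  1864: Mon (+1)  1865: Wed (+2)  1866: Thu (+1)  1867: Fri (+1)  1868: Sat (+1)
  1869: Mon (+2)  1870: Tue (+1) ✓  1871: Wed (+1)  1872: Thu (+1)
Tuesday years: 1820, 1825, 1831, 1842, 1848, 1853, 1859, 1870 — 8 in total.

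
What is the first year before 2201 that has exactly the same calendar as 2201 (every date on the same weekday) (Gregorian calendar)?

Two years share a calendar iff Jan 1 falls on the same weekday and both are leap or both are common. 2201: Jan 1 is Thursday, common year.
2200: Jan 1 Wednesday, common
2199: Jan 1 Tuesday, common
2198: Jan 1 Monday, common
2197: Jan 1 Sunday, common
2196: Jan 1 Friday, leap
2195: Jan 1 Thursday, common
2195 matches on both conditions.

2195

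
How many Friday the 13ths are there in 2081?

1

Check the 13th of each month of 2081: Jan 13: Mon, Feb 13: Thu, Mar 13: Thu, Apr 13: Sun, May 13: Tue, Jun 13: Fri, Jul 13: Sun, Aug 13: Wed, Sep 13: Sat, Oct 13: Mon, Nov 13: Thu, Dec 13: Sat.
Friday occurs in June — 1 month.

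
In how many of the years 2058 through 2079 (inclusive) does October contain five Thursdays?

October has 31 days; it has five Thursdays when Thursday falls among the first (month-length − 28) days — i.e. when October 1 is one of Thursday/Wednesday/Tuesday.
October 1 by year: 2058:Tue✓ 2059:Wed✓ 2060:Fri 2061:Sat 2062:Sun 2063:Mon 2064:Wed✓ 2065:Thu✓ 2066:Fri 2067:Sat 2068:Mon 2069:Tue✓ 2070:Wed✓ 2071:Thu✓ 2072:Sat 2073:Sun 2074:Mon 2075:Tue✓ 2076:Thu✓ 2077:Fri 2078:Sat 2079:Sun
Years with five Thursdays: 2058, 2059, 2064, 2065, 2069, 2070, 2071, 2075, 2076 → 9.

9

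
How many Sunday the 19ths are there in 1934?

1

Check the 19th of each month of 1934: Jan 19: Fri, Feb 19: Mon, Mar 19: Mon, Apr 19: Thu, May 19: Sat, Jun 19: Tue, Jul 19: Thu, Aug 19: Sun, Sep 19: Wed, Oct 19: Fri, Nov 19: Mon, Dec 19: Wed.
Sunday occurs in August — 1 month.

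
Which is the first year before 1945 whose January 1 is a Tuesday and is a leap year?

Jan 1 advances by 2 weekdays after a leap year and by 1 after a common year.
1945: Jan 1 is Monday.
1944: Saturday (leap)
1943: Friday
1942: Thursday
1941: Wednesday
1940: Monday (leap)
1939: Sunday
1938: Saturday
1937: Friday
1936: Wednesday (leap)
1935: Tuesday
1934: Monday
1933: Sunday
1932: Friday (leap)
1931: Thursday
1930: Wednesday
1929: Tuesday
1928: Sunday (leap)
1927: Saturday
1926: Friday
1925: Thursday
1924: Tuesday (leap)
1924 begins on a Tuesday and is a leap year.

1924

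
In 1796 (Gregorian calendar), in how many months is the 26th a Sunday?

1

Check the 26th of each month of 1796: Jan 26: Tue, Feb 26: Fri, Mar 26: Sat, Apr 26: Tue, May 26: Thu, Jun 26: Sun, Jul 26: Tue, Aug 26: Fri, Sep 26: Mon, Oct 26: Wed, Nov 26: Sat, Dec 26: Mon.
Sunday occurs in June — 1 month.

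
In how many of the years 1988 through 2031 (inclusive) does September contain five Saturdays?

13

September has 30 days; it has five Saturdays when Saturday falls among the first (month-length − 28) days — i.e. when September 1 is one of Saturday/Friday.
September 1 by year: 1988:Thu 1989:Fri✓ 1990:Sat✓ 1991:Sun 1992:Tue 1993:Wed 1994:Thu 1995:Fri✓ 1996:Sun 1997:Mon 1998:Tue 1999:Wed 2000:Fri✓ 2001:Sat✓ 2002:Sun …(14 more)… 2017:Fri✓ 2018:Sat✓ 2019:Sun 2020:Tue 2021:Wed 2022:Thu 2023:Fri✓ 2024:Sun 2025:Mon 2026:Tue 2027:Wed 2028:Fri✓ 2029:Sat✓ 2030:Sun 2031:Mon
Years with five Saturdays: 1989, 1990, 1995, 2000, 2001, 2006, 2007, 2012, 2017, 2018, 2023, 2028, 2029 → 13.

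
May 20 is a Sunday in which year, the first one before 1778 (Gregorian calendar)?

From one year to the next, a fixed date's weekday advances by 1, or by 2 when a Feb 29 lies between the two dates.
1778: May 20 is Wednesday.
1777: Tuesday (−1)
1776: Monday (−1)
1775: Saturday (−2)
1774: Friday (−1)
1773: Thursday (−1)
1772: Wednesday (−1)
1771: Monday (−2)
1770: Sunday (−1)
May 20 falls on a Sunday in 1770.

1770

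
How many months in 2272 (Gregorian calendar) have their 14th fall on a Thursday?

2

Check the 14th of each month of 2272: Jan 14: Sun, Feb 14: Wed, Mar 14: Thu, Apr 14: Sun, May 14: Tue, Jun 14: Fri, Jul 14: Sun, Aug 14: Wed, Sep 14: Sat, Oct 14: Mon, Nov 14: Thu, Dec 14: Sat.
Thursday occurs in March, November — 2 months.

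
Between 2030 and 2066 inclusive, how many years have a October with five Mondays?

15

October has 31 days; it has five Mondays when Monday falls among the first (month-length − 28) days — i.e. when October 1 is one of Monday/Sunday/Saturday.
October 1 by year: 2030:Tue 2031:Wed 2032:Fri 2033:Sat✓ 2034:Sun✓ 2035:Mon✓ 2036:Wed 2037:Thu 2038:Fri 2039:Sat✓ 2040:Mon✓ 2041:Tue 2042:Wed 2043:Thu 2044:Sat✓ …(7 more)… 2052:Tue 2053:Wed 2054:Thu 2055:Fri 2056:Sun✓ 2057:Mon✓ 2058:Tue 2059:Wed 2060:Fri 2061:Sat✓ 2062:Sun✓ 2063:Mon✓ 2064:Wed 2065:Thu 2066:Fri
Years with five Mondays: 2033, 2034, 2035, 2039, 2040, 2044, 2045, 2046, 2050, 2051, 2056, 2057, 2061, 2062, 2063 → 15.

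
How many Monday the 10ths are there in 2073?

2

Check the 10th of each month of 2073: Jan 10: Tue, Feb 10: Fri, Mar 10: Fri, Apr 10: Mon, May 10: Wed, Jun 10: Sat, Jul 10: Mon, Aug 10: Thu, Sep 10: Sun, Oct 10: Tue, Nov 10: Fri, Dec 10: Sun.
Monday occurs in April, July — 2 months.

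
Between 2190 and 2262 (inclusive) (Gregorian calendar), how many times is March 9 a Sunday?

Track March 9's weekday year by year (advancing +1, or +2 across a Feb 29):
  2190: Tue  2191: Wed (+1)  2192: Fri (+2)  2193: Sat (+1)  2194: Sun (+1) ✓
  2195: Mon (+1)  2196: Wed (+2)  2197: Thu (+1)  2198: Fri (+1)  2199: Sat (+1)
  2200: Sun (+1) ✓  2201: Mon (+1)  2202: Tue (+1)  2203: Wed (+1)  … (45 more years) …
  2249: Fri (+1)  2250: Sat (+1)  2251: Sun (+1) ✓  2252: Tue (+2)  2253: Wed (+1)
  2254: Thu (+1)  2255: Fri (+1)  2256: Sun (+2) ✓  2257: Mon (+1)  2258: Tue (+1)
  2259: Wed (+1)  2260: Fri (+2)  2261: Sat (+1)  2262: Sun (+1) ✓
Sunday years: 2194, 2200, 2206, 2217, 2223, 2228, 2234, 2245, 2251, 2256, 2262 — 11 in total.

11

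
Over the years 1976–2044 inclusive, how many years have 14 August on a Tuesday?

10

Track 14 August's weekday year by year (advancing +1, or +2 across a Feb 29):
  1976: Sat  1977: Sun (+1)  1978: Mon (+1)  1979: Tue (+1) ✓  1980: Thu (+2)
  1981: Fri (+1)  1982: Sat (+1)  1983: Sun (+1)  1984: Tue (+2) ✓  1985: Wed (+1)
  1986: Thu (+1)  1987: Fri (+1)  1988: Sun (+2)  1989: Mon (+1)  … (41 more years) …
  2031: Thu (+1)  2032: Sat (+2)  2033: Sun (+1)  2034: Mon (+1)  2035: Tue (+1) ✓
  2036: Thu (+2)  2037: Fri (+1)  2038: Sat (+1)  2039: Sun (+1)  2040: Tue (+2) ✓
  2041: Wed (+1)  2042: Thu (+1)  2043: Fri (+1)  2044: Sun (+2)
Tuesday years: 1979, 1984, 1990, 2001, 2007, 2012, 2018, 2029, 2035, 2040 — 10 in total.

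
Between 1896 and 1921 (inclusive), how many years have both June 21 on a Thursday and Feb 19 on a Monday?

3

Check each year's weekday for June 21 and Feb 19:
  1896: Sun/Wed  1897: Mon/Fri  1898: Tue/Sat  1899: Wed/Sun  1900: Thu/Mon ✓  1901: Fri/Tue  1902: Sat/Wed  1903: Sun/Thu  1904: Tue/Fri  1905: Wed/Sun  1906: Thu/Mon ✓  1907: Fri/Tue  1908: Sun/Wed  1909: Mon/Fri  1910: Tue/Sat  1911: Wed/Sun  1912: Fri/Mon  1913: Sat/Wed  1914: Sun/Thu  1915: Mon/Fri  1916: Wed/Sat  1917: Thu/Mon ✓  1918: Fri/Tue  1919: Sat/Wed  1920: Mon/Thu  1921: Tue/Sat
Both conditions hold in: 1900, 1906, 1917 — 3.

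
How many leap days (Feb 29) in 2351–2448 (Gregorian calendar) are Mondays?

Leap years in 2351–2448: 25 of them.
Feb 29 weekday advances by 5 (mod 7) from one leap year to the next four years later (or differs when a century non-leap intervenes).
Leap-day weekdays: 2352:Fri 2356:Wed 2360:Mon✓ 2364:Sat 2368:Thu 2372:Tue 2376:Sun 2380:Fri 2384:Wed 2388:Mon✓ 2392:Sat 2396:Thu 2400:Tue 2404:Sun 2408:Fri 2412:Wed 2416:Mon✓ 2420:Sat 2424:Thu 2428:Tue 2432:Sun 2436:Fri 2440:Wed 2444:Mon✓ 2448:Sat
Monday: 2360, 2388, 2416, 2444 → 4.

4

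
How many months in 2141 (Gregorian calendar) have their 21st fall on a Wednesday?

1

Check the 21st of each month of 2141: Jan 21: Sat, Feb 21: Tue, Mar 21: Tue, Apr 21: Fri, May 21: Sun, Jun 21: Wed, Jul 21: Fri, Aug 21: Mon, Sep 21: Thu, Oct 21: Sat, Nov 21: Tue, Dec 21: Thu.
Wednesday occurs in June — 1 month.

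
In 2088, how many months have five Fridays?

A month of length L has five Fridays iff its first Friday is on day ≤ L−28 (so day 1–3 in a 31-day month, 1–2 in a 30-day month, day 1 in a leap February).
Checking each month of 2088: Jan starts Thu (31d) ✓; Feb starts Sun (29d); Mar starts Mon (31d); Apr starts Thu (30d) ✓; May starts Sat (31d); Jun starts Tue (30d); Jul starts Thu (31d) ✓; Aug starts Sun (31d); Sep starts Wed (30d); Oct starts Fri (31d) ✓; Nov starts Mon (30d); Dec starts Wed (31d) ✓.
Five-Friday months: January, April, July, October, December → 5.

5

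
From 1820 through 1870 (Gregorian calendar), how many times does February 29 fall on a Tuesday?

2

Leap years in 1820–1870: 13 of them.
Feb 29 weekday advances by 5 (mod 7) from one leap year to the next four years later (or differs when a century non-leap intervenes).
Leap-day weekdays: 1820:Tue✓ 1824:Sun 1828:Fri 1832:Wed 1836:Mon 1840:Sat 1844:Thu 1848:Tue✓ 1852:Sun 1856:Fri 1860:Wed 1864:Mon 1868:Sat
Tuesday: 1820, 1848 → 2.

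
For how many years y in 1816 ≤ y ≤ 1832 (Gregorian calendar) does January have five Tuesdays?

7

January has 31 days; it has five Tuesdays when Tuesday falls among the first (month-length − 28) days — i.e. when January 1 is one of Tuesday/Monday/Sunday.
January 1 by year: 1816:Mon✓ 1817:Wed 1818:Thu 1819:Fri 1820:Sat 1821:Mon✓ 1822:Tue✓ 1823:Wed 1824:Thu 1825:Sat 1826:Sun✓ 1827:Mon✓ 1828:Tue✓ 1829:Thu 1830:Fri 1831:Sat 1832:Sun✓
Years with five Tuesdays: 1816, 1821, 1822, 1826, 1827, 1828, 1832 → 7.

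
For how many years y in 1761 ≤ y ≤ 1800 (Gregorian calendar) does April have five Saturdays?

11

April has 30 days; it has five Saturdays when Saturday falls among the first (month-length − 28) days — i.e. when April 1 is one of Saturday/Friday.
April 1 by year: 1761:Wed 1762:Thu 1763:Fri✓ 1764:Sun 1765:Mon 1766:Tue 1767:Wed 1768:Fri✓ 1769:Sat✓ 1770:Sun 1771:Mon 1772:Wed 1773:Thu 1774:Fri✓ 1775:Sat✓ …(10 more)… 1786:Sat✓ 1787:Sun 1788:Tue 1789:Wed 1790:Thu 1791:Fri✓ 1792:Sun 1793:Mon 1794:Tue 1795:Wed 1796:Fri✓ 1797:Sat✓ 1798:Sun 1799:Mon 1800:Tue
Years with five Saturdays: 1763, 1768, 1769, 1774, 1775, 1780, 1785, 1786, 1791, 1796, 1797 → 11.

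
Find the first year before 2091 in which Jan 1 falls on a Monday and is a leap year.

2080

Jan 1 advances by 2 weekdays after a leap year and by 1 after a common year.
2091: Jan 1 is Monday.
2090: Sunday
2089: Saturday
2088: Thursday (leap)
2087: Wednesday
2086: Tuesday
2085: Monday
2084: Saturday (leap)
2083: Friday
2082: Thursday
2081: Wednesday
2080: Monday (leap)
2080 begins on a Monday and is a leap year.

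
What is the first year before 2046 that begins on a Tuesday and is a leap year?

2036

Jan 1 advances by 2 weekdays after a leap year and by 1 after a common year.
2046: Jan 1 is Monday.
2045: Sunday
2044: Friday (leap)
2043: Thursday
2042: Wednesday
2041: Tuesday
2040: Sunday (leap)
2039: Saturday
2038: Friday
2037: Thursday
2036: Tuesday (leap)
2036 begins on a Tuesday and is a leap year.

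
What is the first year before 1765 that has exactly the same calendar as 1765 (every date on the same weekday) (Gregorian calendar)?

1754

Two years share a calendar iff Jan 1 falls on the same weekday and both are leap or both are common. 1765: Jan 1 is Tuesday, common year.
1764: Jan 1 Sunday, leap
1763: Jan 1 Saturday, common
1762: Jan 1 Friday, common
1761: Jan 1 Thursday, common
1760: Jan 1 Tuesday, leap
1759: Jan 1 Monday, common
1758: Jan 1 Sunday, common
1757: Jan 1 Saturday, common
1756: Jan 1 Thursday, leap
1755: Jan 1 Wednesday, common
1754: Jan 1 Tuesday, common
1754 matches on both conditions.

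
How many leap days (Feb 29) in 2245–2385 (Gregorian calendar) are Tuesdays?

5

Leap years in 2245–2385: 34 of them.
Feb 29 weekday advances by 5 (mod 7) from one leap year to the next four years later (or differs when a century non-leap intervenes).
Leap-day weekdays: 2248:Tue✓ 2252:Sun 2256:Fri 2260:Wed 2264:Mon 2268:Sat 2272:Thu 2276:Tue✓ 2280:Sun 2284:Fri 2288:Wed 2292:Mon 2296:Sat …(8 more)… 2336:Sat 2340:Thu 2344:Tue✓ 2348:Sun 2352:Fri 2356:Wed 2360:Mon 2364:Sat 2368:Thu 2372:Tue✓ 2376:Sun 2380:Fri 2384:Wed
Tuesday: 2248, 2276, 2316, 2344, 2372 → 5.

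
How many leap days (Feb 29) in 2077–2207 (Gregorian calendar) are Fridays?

5

Leap years in 2077–2207: 30 of them.
Feb 29 weekday advances by 5 (mod 7) from one leap year to the next four years later (or differs when a century non-leap intervenes).
Leap-day weekdays: 2080:Thu 2084:Tue 2088:Sun 2092:Fri✓ 2096:Wed 2104:Fri✓ 2108:Wed 2112:Mon 2116:Sat 2120:Thu 2124:Tue 2128:Sun 2132:Fri✓ …(4 more)… 2152:Tue 2156:Sun 2160:Fri✓ 2164:Wed 2168:Mon 2172:Sat 2176:Thu 2180:Tue 2184:Sun 2188:Fri✓ 2192:Wed 2196:Mon 2204:Wed
Friday: 2092, 2104, 2132, 2160, 2188 → 5.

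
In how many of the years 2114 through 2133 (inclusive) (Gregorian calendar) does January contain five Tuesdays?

9

January has 31 days; it has five Tuesdays when Tuesday falls among the first (month-length − 28) days — i.e. when January 1 is one of Tuesday/Monday/Sunday.
January 1 by year: 2114:Mon✓ 2115:Tue✓ 2116:Wed 2117:Fri 2118:Sat 2119:Sun✓ 2120:Mon✓ 2121:Wed 2122:Thu 2123:Fri 2124:Sat 2125:Mon✓ 2126:Tue✓ 2127:Wed 2128:Thu 2129:Sat 2130:Sun✓ 2131:Mon✓ 2132:Tue✓ 2133:Thu
Years with five Tuesdays: 2114, 2115, 2119, 2120, 2125, 2126, 2130, 2131, 2132 → 9.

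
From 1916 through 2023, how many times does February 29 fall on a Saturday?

Leap years in 1916–2023: 27 of them.
Feb 29 weekday advances by 5 (mod 7) from one leap year to the next four years later (or differs when a century non-leap intervenes).
Leap-day weekdays: 1916:Tue 1920:Sun 1924:Fri 1928:Wed 1932:Mon 1936:Sat✓ 1940:Thu 1944:Tue 1948:Sun 1952:Fri 1956:Wed 1960:Mon 1964:Sat✓ 1968:Thu 1972:Tue 1976:Sun 1980:Fri 1984:Wed 1988:Mon 1992:Sat✓ 1996:Thu 2000:Tue 2004:Sun 2008:Fri 2012:Wed 2016:Mon 2020:Sat✓
Saturday: 1936, 1964, 1992, 2020 → 4.

4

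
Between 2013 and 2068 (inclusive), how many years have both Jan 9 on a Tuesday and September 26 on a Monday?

Check each year's weekday for Jan 9 and September 26:
  2013: Wed/Thu  2014: Thu/Fri  2015: Fri/Sat  2016: Sat/Mon  2017: Mon/Tue  2018: Tue/Wed  2019: Wed/Thu  2020: Thu/Sat  2021: Sat/Sun  2022: Sun/Mon  2023: Mon/Tue  2024: Tue/Thu  2025: Thu/Fri  2026: Fri/Sat  …(28 more)…  2055: Sat/Sun  2056: Sun/Tue  2057: Tue/Wed  2058: Wed/Thu  2059: Thu/Fri  2060: Fri/Sun  2061: Sun/Mon  2062: Mon/Tue  2063: Tue/Wed  2064: Wed/Fri  2065: Fri/Sat  2066: Sat/Sun  2067: Sun/Mon  2068: Mon/Wed
Both conditions hold in: no year — 0.

0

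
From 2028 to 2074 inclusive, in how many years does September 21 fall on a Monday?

Track September 21's weekday year by year (advancing +1, or +2 across a Feb 29):
  2028: Thu  2029: Fri (+1)  2030: Sat (+1)  2031: Sun (+1)  2032: Tue (+2)
  2033: Wed (+1)  2034: Thu (+1)  2035: Fri (+1)  2036: Sun (+2)  2037: Mon (+1) ✓
  2038: Tue (+1)  2039: Wed (+1)  2040: Fri (+2)  2041: Sat (+1)  … (19 more years) …
  2061: Wed (+1)  2062: Thu (+1)  2063: Fri (+1)  2064: Sun (+2)  2065: Mon (+1) ✓
  2066: Tue (+1)  2067: Wed (+1)  2068: Fri (+2)  2069: Sat (+1)  2070: Sun (+1)
  2071: Mon (+1) ✓  2072: Wed (+2)  2073: Thu (+1)  2074: Fri (+1)
Monday years: 2037, 2043, 2048, 2054, 2065, 2071 — 6 in total.

6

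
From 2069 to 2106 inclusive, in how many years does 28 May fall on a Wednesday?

6

Track 28 May's weekday year by year (advancing +1, or +2 across a Feb 29):
  2069: Tue  2070: Wed (+1) ✓  2071: Thu (+1)  2072: Sat (+2)  2073: Sun (+1)
  2074: Mon (+1)  2075: Tue (+1)  2076: Thu (+2)  2077: Fri (+1)  2078: Sat (+1)
  2079: Sun (+1)  2080: Tue (+2)  2081: Wed (+1) ✓  2082: Thu (+1)  … (10 more years) …
  2093: Thu (+1)  2094: Fri (+1)  2095: Sat (+1)  2096: Mon (+2)  2097: Tue (+1)
  2098: Wed (+1) ✓  2099: Thu (+1)  2100: Fri (+1)  2101: Sat (+1)  2102: Sun (+1)
  2103: Mon (+1)  2104: Wed (+2) ✓  2105: Thu (+1)  2106: Fri (+1)
Wednesday years: 2070, 2081, 2087, 2092, 2098, 2104 — 6 in total.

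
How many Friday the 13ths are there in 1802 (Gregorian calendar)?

Check the 13th of each month of 1802: Jan 13: Wed, Feb 13: Sat, Mar 13: Sat, Apr 13: Tue, May 13: Thu, Jun 13: Sun, Jul 13: Tue, Aug 13: Fri, Sep 13: Mon, Oct 13: Wed, Nov 13: Sat, Dec 13: Mon.
Friday occurs in August — 1 month.

1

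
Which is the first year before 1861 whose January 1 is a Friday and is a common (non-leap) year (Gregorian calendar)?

Jan 1 advances by 2 weekdays after a leap year and by 1 after a common year.
1861: Jan 1 is Tuesday.
1860: Sunday (leap)
1859: Saturday
1858: Friday
1858 begins on a Friday and is a common year.

1858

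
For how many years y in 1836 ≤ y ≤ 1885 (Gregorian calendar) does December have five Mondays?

December has 31 days; it has five Mondays when Monday falls among the first (month-length − 28) days — i.e. when December 1 is one of Monday/Sunday/Saturday.
December 1 by year: 1836:Thu 1837:Fri 1838:Sat✓ 1839:Sun✓ 1840:Tue 1841:Wed 1842:Thu 1843:Fri 1844:Sun✓ 1845:Mon✓ 1846:Tue 1847:Wed 1848:Fri 1849:Sat✓ 1850:Sun✓ …(20 more)… 1871:Fri 1872:Sun✓ 1873:Mon✓ 1874:Tue 1875:Wed 1876:Fri 1877:Sat✓ 1878:Sun✓ 1879:Mon✓ 1880:Wed 1881:Thu 1882:Fri 1883:Sat✓ 1884:Mon✓ 1885:Tue
Years with five Mondays: 1838, 1839, 1844, 1845, 1849, 1850, 1851, 1855, 1856, 1860, 1861, 1862, 1866, 1867, 1872, 1873, 1877, 1878, 1879, 1883, 1884 → 21.

21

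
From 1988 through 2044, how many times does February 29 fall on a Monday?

Leap years in 1988–2044: 15 of them.
Feb 29 weekday advances by 5 (mod 7) from one leap year to the next four years later (or differs when a century non-leap intervenes).
Leap-day weekdays: 1988:Mon✓ 1992:Sat 1996:Thu 2000:Tue 2004:Sun 2008:Fri 2012:Wed 2016:Mon✓ 2020:Sat 2024:Thu 2028:Tue 2032:Sun 2036:Fri 2040:Wed 2044:Mon✓
Monday: 1988, 2016, 2044 → 3.

3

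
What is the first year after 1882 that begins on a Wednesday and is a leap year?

Jan 1 advances by 2 weekdays after a leap year and by 1 after a common year.
1882: Jan 1 is Sunday.
1883: Monday
1884: Tuesday (leap)
1885: Thursday
1886: Friday
1887: Saturday
1888: Sunday (leap)
1889: Tuesday
1890: Wednesday
1891: Thursday
1892: Friday (leap)
1893: Sunday
1894: Monday
1895: Tuesday
1896: Wednesday (leap)
1896 begins on a Wednesday and is a leap year.

1896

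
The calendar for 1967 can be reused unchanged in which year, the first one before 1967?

Two years share a calendar iff Jan 1 falls on the same weekday and both are leap or both are common. 1967: Jan 1 is Sunday, common year.
1966: Jan 1 Saturday, common
1965: Jan 1 Friday, common
1964: Jan 1 Wednesday, leap
1963: Jan 1 Tuesday, common
1962: Jan 1 Monday, common
1961: Jan 1 Sunday, common
1961 matches on both conditions.

1961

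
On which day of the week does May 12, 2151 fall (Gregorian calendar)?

Wednesday

January 1, 2151 is a Friday.
May 12 is day 132 of the year, i.e. 131 days after Jan 1.
131 mod 7 = 5, so advance 5 weekdays from Friday: Wednesday.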